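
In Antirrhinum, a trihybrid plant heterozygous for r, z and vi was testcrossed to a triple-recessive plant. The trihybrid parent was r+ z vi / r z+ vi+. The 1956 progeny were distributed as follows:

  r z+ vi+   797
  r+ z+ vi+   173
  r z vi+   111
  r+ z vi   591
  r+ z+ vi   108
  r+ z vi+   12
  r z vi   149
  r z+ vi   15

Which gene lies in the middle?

vi

The two rarest classes, r+ z vi+ and r z+ vi, are the double crossovers. Comparing them with the parentals, only the vi allele has switched, so vi is the middle locus and the order is z – vi – r.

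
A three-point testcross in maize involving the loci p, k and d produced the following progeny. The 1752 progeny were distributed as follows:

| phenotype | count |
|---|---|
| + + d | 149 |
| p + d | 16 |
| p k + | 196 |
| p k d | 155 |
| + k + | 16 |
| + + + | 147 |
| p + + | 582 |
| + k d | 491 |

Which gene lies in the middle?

d

The two most frequent reciprocal classes, + k d and p + +, are the parental types, so the F1 was + k d / p + +.
The two rarest classes, + k + and p + d, are the double crossovers. Comparing them with the parentals, only the d allele has switched, so d is the middle locus and the order is p – d – k.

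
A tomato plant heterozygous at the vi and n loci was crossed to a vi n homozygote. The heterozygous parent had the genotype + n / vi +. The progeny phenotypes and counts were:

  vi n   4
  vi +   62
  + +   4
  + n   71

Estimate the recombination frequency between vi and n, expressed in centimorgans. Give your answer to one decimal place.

5.7 centimorgans

The recombinant classes are + + and vi n: 4 + 4 = 8.
Recombination frequency = 8/141 = 0.0567 ≈ 5.7%, i.e. 5.7 centimorgans.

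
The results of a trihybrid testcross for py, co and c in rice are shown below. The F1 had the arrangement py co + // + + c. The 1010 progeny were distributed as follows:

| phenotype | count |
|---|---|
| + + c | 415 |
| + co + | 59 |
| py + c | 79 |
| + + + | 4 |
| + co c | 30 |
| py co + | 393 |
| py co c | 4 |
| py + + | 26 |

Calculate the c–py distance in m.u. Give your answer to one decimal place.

The two rarest classes, py co c and + + +, are the double crossovers. Comparing them with the parentals, only the c allele has switched, so c is the middle locus and the order is co – c – py.
Crossovers in the c–py interval produce the single-crossover classes + co + and py + c (59 + 79 = 138) plus the double crossovers (8).
RF(c–py) = (138 + 8) / 1010 = 146/1010 = 0.1446 → 14.5 m.u.

14.5 m.u.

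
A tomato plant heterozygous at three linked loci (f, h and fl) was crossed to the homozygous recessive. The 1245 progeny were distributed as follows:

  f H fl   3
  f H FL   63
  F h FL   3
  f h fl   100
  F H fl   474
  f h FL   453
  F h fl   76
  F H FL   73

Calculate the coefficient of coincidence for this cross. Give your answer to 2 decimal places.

0.29

The two most frequent reciprocal classes, f h FL and F H fl, are the parental types, so the F1 was f h FL / F H fl.
The two rarest classes, F h FL and f H fl, are the double crossovers. Comparing them with the parentals, only the f allele has switched, so f is the middle locus and the order is h – f – fl.
h–f: (139 + 6)/1245 = 0.1165; f–fl: (173 + 6)/1245 = 0.1438.
Expected DCO frequency = 0.1165 × 0.1438 ≈ 0.01675; observed = 6/1245 ≈ 0.00482.
Coefficient of coincidence = 0.00482/0.01675 ≈ 0.29.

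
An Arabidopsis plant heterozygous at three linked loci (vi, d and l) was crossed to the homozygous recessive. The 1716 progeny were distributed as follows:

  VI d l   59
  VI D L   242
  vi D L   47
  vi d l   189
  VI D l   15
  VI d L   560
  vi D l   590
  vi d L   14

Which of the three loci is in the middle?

vi

The two most frequent reciprocal classes, vi D l and VI d L, are the parental types, so the F1 was vi D l / VI d L.
The two rarest classes, VI D l and vi d L, are the double crossovers. Comparing them with the parentals, only the vi allele has switched, so vi is the middle locus and the order is d – vi – l.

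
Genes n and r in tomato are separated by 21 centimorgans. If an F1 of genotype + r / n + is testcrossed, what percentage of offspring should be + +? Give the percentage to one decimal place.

A map distance of 21 centimorgans corresponds to a recombination frequency of 0.210.
The F1 is + r / n +, so + + is a recombinant gamete class with expected frequency r/2 = 0.210/2 = 0.1050.
That is 0.1050 = 10.5% of the progeny.

10.5%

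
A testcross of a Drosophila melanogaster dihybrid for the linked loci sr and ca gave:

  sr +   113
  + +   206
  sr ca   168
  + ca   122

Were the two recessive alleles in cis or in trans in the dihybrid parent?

cis

The two most frequent classes are + + (206) and sr ca (168); these are the parental (non-recombinant) types.
So the F1 carried + + on one chromosome and sr ca on the other — the recessive alleles are on the same chromosome (cis / coupling).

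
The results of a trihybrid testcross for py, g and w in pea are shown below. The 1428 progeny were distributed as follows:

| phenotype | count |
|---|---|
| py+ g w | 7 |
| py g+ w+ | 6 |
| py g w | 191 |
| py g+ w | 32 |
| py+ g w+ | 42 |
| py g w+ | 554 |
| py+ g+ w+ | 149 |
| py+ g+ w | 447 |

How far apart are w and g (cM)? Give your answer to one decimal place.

24.7 cM

The two most frequent reciprocal classes, py+ g+ w and py g w+, are the parental types, so the F1 was py+ g+ w / py g w+.
The two rarest classes, py+ g w and py g+ w+, are the double crossovers. Comparing them with the parentals, only the g allele has switched, so g is the middle locus and the order is w – g – py.
Crossovers in the w–g interval produce the single-crossover classes py+ g+ w+ and py g w (149 + 191 = 340) plus the double crossovers (13).
RF(w–g) = (340 + 13) / 1428 = 353/1428 = 0.2472 → 24.7 cM.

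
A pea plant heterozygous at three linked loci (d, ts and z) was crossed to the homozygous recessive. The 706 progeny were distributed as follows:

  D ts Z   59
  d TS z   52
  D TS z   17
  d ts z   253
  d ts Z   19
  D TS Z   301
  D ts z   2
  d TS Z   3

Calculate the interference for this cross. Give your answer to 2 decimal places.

The two most frequent reciprocal classes, D TS Z and d ts z, are the parental types, so the F1 was D TS Z / d ts z.
The two rarest classes, d TS Z and D ts z, are the double crossovers. Comparing them with the parentals, only the d allele has switched, so d is the middle locus and the order is z – d – ts.
z–d: (36 + 5)/706 = 0.0581; d–ts: (111 + 5)/706 = 0.1643.
Expected DCO frequency = 0.0581 × 0.1643 ≈ 0.00955; observed = 5/706 ≈ 0.00708.
Coefficient of coincidence = 0.00708/0.00955 ≈ 0.74; interference = 1 − 0.74 = 0.26.

0.26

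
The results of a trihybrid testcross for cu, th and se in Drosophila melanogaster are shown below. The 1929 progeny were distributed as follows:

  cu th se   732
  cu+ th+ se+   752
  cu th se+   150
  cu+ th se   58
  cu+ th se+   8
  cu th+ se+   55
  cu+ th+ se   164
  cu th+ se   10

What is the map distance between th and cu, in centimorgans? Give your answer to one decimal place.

6.8 centimorgans

The two most frequent reciprocal classes, cu th se and cu+ th+ se+, are the parental types, so the F1 was cu th se / cu+ th+ se+.
The two rarest classes, cu th+ se and cu+ th se+, are the double crossovers. Comparing them with the parentals, only the th allele has switched, so th is the middle locus and the order is se – th – cu.
Crossovers in the th–cu interval produce the single-crossover classes cu+ th se and cu th+ se+ (58 + 55 = 113) plus the double crossovers (18).
RF(th–cu) = (113 + 18) / 1929 = 131/1929 = 0.0679 → 6.8 centimorgans.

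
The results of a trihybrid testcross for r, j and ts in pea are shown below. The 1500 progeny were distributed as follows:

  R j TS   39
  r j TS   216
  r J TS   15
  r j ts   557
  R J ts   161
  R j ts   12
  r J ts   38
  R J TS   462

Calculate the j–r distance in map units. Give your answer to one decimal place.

6.9 map units

The two most frequent reciprocal classes, R J TS and r j ts, are the parental types, so the F1 was R J TS / r j ts.
The two rarest classes, r J TS and R j ts, are the double crossovers. Comparing them with the parentals, only the r allele has switched, so r is the middle locus and the order is j – r – ts.
Crossovers in the j–r interval produce the single-crossover classes R j TS and r J ts (39 + 38 = 77) plus the double crossovers (27).
RF(j–r) = (77 + 27) / 1500 = 104/1500 = 0.0693 → 6.9 map units.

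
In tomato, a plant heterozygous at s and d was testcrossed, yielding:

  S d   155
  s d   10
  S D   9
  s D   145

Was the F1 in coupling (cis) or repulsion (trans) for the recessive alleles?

trans

The two most frequent classes are S d (155) and s D (145); these are the parental (non-recombinant) types.
So the F1 carried S d on one chromosome and s D on the other — the recessive alleles are on opposite chromosomes (trans / repulsion).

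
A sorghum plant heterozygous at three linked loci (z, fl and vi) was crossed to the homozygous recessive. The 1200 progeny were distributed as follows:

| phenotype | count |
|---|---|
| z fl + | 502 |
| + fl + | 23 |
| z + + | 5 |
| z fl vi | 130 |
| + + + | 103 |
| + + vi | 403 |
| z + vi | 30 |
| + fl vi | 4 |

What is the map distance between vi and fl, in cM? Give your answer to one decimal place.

20.2 cM

The two most frequent reciprocal classes, + + vi and z fl +, are the parental types, so the F1 was + + vi / z fl +.
The two rarest classes, + fl vi and z + +, are the double crossovers. Comparing them with the parentals, only the fl allele has switched, so fl is the middle locus and the order is vi – fl – z.
Crossovers in the vi–fl interval produce the single-crossover classes + + + and z fl vi (103 + 130 = 233) plus the double crossovers (9).
RF(vi–fl) = (233 + 9) / 1200 = 242/1200 = 0.2017 → 20.2 cM.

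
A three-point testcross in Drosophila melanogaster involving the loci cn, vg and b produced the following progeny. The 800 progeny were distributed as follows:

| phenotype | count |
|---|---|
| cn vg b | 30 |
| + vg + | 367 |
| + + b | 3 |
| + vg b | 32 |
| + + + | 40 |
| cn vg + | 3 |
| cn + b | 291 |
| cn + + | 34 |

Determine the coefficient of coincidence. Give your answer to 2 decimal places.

0.88

The two most frequent reciprocal classes, cn + b and + vg +, are the parental types, so the F1 was cn + b / + vg +.
The two rarest classes, + + b and cn vg +, are the double crossovers. Comparing them with the parentals, only the cn allele has switched, so cn is the middle locus and the order is b – cn – vg.
b–cn: (66 + 6)/800 = 0.0900; cn–vg: (70 + 6)/800 = 0.0950.
Expected DCO frequency = 0.0900 × 0.0950 ≈ 0.00855; observed = 6/800 ≈ 0.00750.
Coefficient of coincidence = 0.00750/0.00855 ≈ 0.88.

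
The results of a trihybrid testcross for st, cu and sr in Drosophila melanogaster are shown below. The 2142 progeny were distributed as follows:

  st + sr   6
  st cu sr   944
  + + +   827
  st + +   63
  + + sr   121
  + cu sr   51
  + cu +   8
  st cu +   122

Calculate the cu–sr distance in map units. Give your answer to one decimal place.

The two most frequent reciprocal classes, st cu sr and + + +, are the parental types, so the F1 was st cu sr / + + +.
The two rarest classes, st + sr and + cu +, are the double crossovers. Comparing them with the parentals, only the cu allele has switched, so cu is the middle locus and the order is sr – cu – st.
Crossovers in the sr–cu interval produce the single-crossover classes st cu + and + + sr (122 + 121 = 243) plus the double crossovers (14).
RF(sr–cu) = (243 + 14) / 2142 = 257/2142 = 0.1200 → 12.0 map units.

12.0 map units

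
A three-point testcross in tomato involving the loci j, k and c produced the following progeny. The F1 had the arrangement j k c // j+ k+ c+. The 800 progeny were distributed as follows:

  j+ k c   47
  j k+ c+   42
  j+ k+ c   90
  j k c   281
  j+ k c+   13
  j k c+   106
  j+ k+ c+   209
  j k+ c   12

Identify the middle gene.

k

The two rarest classes, j k+ c and j+ k c+, are the double crossovers. Comparing them with the parentals, only the k allele has switched, so k is the middle locus and the order is c – k – j.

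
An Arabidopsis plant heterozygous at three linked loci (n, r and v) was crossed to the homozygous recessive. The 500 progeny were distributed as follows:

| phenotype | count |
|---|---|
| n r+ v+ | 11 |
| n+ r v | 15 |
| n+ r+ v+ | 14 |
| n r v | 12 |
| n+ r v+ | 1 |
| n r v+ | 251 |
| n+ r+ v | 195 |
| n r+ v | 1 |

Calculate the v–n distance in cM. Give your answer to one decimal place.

5.6 cM

The two most frequent reciprocal classes, n r v+ and n+ r+ v, are the parental types, so the F1 was n r v+ / n+ r+ v.
The two rarest classes, n+ r v+ and n r+ v, are the double crossovers. Comparing them with the parentals, only the n allele has switched, so n is the middle locus and the order is v – n – r.
Crossovers in the v–n interval produce the single-crossover classes n r v and n+ r+ v+ (12 + 14 = 26) plus the double crossovers (2).
RF(v–n) = (26 + 2) / 500 = 28/500 = 0.0560 → 5.6 cM.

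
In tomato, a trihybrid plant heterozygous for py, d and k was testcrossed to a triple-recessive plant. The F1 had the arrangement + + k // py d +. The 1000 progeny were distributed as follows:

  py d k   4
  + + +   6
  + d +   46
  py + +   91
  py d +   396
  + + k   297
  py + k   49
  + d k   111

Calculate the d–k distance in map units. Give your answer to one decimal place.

21.2 map units

The two rarest classes, + + + and py d k, are the double crossovers. Comparing them with the parentals, only the k allele has switched, so k is the middle locus and the order is py – k – d.
Crossovers in the k–d interval produce the single-crossover classes + d k and py + + (111 + 91 = 202) plus the double crossovers (10).
RF(k–d) = (202 + 10) / 1000 = 212/1000 = 0.2120 → 21.2 map units.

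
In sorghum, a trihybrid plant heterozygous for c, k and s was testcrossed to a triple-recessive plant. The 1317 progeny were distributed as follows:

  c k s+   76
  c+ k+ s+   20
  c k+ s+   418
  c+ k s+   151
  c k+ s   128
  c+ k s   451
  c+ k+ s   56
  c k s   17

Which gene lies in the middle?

c

The two most frequent reciprocal classes, c k+ s+ and c+ k s, are the parental types, so the F1 was c k+ s+ / c+ k s.
The two rarest classes, c+ k+ s+ and c k s, are the double crossovers. Comparing them with the parentals, only the c allele has switched, so c is the middle locus and the order is s – c – k.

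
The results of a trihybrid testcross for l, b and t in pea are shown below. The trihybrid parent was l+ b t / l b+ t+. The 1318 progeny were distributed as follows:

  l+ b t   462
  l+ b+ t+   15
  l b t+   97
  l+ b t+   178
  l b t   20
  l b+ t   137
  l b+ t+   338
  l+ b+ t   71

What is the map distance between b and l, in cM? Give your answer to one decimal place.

The two rarest classes, l b t and l+ b+ t+, are the double crossovers. Comparing them with the parentals, only the l allele has switched, so l is the middle locus and the order is t – l – b.
Crossovers in the l–b interval produce the single-crossover classes l+ b+ t and l b t+ (71 + 97 = 168) plus the double crossovers (35).
RF(l–b) = (168 + 35) / 1318 = 203/1318 = 0.1540 → 15.4 cM.

15.4 cM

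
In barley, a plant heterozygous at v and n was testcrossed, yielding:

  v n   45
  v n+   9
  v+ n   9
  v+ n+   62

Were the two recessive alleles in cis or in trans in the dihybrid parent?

The two most frequent classes are v+ n+ (62) and v n (45); these are the parental (non-recombinant) types.
So the F1 carried v+ n+ on one chromosome and v n on the other — the recessive alleles are on the same chromosome (cis / coupling).

cis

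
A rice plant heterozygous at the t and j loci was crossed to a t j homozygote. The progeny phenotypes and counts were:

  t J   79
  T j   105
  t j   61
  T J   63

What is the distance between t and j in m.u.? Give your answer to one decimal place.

The two most frequent classes, T j (105) and t J (79), are the parental types, so the F1 was T j / t J.
The recombinant classes are T J and t j: 63 + 61 = 124.
Recombination frequency = 124/308 = 0.4026 ≈ 40.3%, i.e. 40.3 m.u.

40.3 m.u.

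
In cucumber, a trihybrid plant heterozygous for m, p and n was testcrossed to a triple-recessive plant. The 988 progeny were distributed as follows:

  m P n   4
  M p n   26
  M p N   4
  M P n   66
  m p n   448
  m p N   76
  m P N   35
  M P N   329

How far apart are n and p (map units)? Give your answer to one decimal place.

15.2 map units

The two most frequent reciprocal classes, m p n and M P N, are the parental types, so the F1 was m p n / M P N.
The two rarest classes, m P n and M p N, are the double crossovers. Comparing them with the parentals, only the p allele has switched, so p is the middle locus and the order is n – p – m.
Crossovers in the n–p interval produce the single-crossover classes m p N and M P n (76 + 66 = 142) plus the double crossovers (8).
RF(n–p) = (142 + 8) / 988 = 150/988 = 0.1518 → 15.2 map units.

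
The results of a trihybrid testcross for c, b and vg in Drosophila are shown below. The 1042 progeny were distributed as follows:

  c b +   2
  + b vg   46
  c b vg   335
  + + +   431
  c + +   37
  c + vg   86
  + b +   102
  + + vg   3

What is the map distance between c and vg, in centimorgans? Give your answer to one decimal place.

The two most frequent reciprocal classes, c b vg and + + +, are the parental types, so the F1 was c b vg / + + +.
The two rarest classes, c b + and + + vg, are the double crossovers. Comparing them with the parentals, only the vg allele has switched, so vg is the middle locus and the order is b – vg – c.
Crossovers in the vg–c interval produce the single-crossover classes + b vg and c + + (46 + 37 = 83) plus the double crossovers (5).
RF(vg–c) = (83 + 5) / 1042 = 88/1042 = 0.0845 → 8.4 centimorgans.

8.4 centimorgans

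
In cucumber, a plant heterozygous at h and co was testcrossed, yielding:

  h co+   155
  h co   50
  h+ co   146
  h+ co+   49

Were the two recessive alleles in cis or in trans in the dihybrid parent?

The two most frequent classes are h+ co (146) and h co+ (155); these are the parental (non-recombinant) types.
So the F1 carried h+ co on one chromosome and h co+ on the other — the recessive alleles are on opposite chromosomes (trans / repulsion).

trans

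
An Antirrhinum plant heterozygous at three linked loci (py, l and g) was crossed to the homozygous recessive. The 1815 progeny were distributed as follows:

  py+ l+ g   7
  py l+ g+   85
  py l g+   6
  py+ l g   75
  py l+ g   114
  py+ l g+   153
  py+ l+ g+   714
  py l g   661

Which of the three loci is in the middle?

g

The two most frequent reciprocal classes, py+ l+ g+ and py l g, are the parental types, so the F1 was py+ l+ g+ / py l g.
The two rarest classes, py+ l+ g and py l g+, are the double crossovers. Comparing them with the parentals, only the g allele has switched, so g is the middle locus and the order is py – g – l.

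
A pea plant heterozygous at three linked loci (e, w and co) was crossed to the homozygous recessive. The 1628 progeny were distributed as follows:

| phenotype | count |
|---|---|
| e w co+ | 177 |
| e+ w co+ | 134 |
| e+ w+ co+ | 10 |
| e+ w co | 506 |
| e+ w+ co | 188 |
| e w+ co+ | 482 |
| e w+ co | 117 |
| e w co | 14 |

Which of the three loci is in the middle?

The two most frequent reciprocal classes, e w+ co+ and e+ w co, are the parental types, so the F1 was e w+ co+ / e+ w co.
The two rarest classes, e+ w+ co+ and e w co, are the double crossovers. Comparing them with the parentals, only the e allele has switched, so e is the middle locus and the order is co – e – w.

e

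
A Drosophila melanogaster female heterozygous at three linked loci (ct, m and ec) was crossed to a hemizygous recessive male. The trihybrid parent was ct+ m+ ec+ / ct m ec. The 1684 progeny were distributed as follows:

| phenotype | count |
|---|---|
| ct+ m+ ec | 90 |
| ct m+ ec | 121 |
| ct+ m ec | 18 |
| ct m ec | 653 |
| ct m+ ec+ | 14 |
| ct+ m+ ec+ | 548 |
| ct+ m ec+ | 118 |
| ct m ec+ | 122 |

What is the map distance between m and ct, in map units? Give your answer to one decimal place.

16.1 map units

The two rarest classes, ct m+ ec+ and ct+ m ec, are the double crossovers. Comparing them with the parentals, only the ct allele has switched, so ct is the middle locus and the order is m – ct – ec.
Crossovers in the m–ct interval produce the single-crossover classes ct+ m ec+ and ct m+ ec (118 + 121 = 239) plus the double crossovers (32).
RF(m–ct) = (239 + 32) / 1684 = 271/1684 = 0.1609 → 16.1 map units.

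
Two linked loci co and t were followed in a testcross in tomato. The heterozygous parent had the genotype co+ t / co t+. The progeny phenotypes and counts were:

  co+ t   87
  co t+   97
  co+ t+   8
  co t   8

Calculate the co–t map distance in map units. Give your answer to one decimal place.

The recombinant classes are co+ t+ and co t: 8 + 8 = 16.
Recombination frequency = 16/200 = 0.0800 ≈ 8.0%, i.e. 8.0 map units.

8.0 map units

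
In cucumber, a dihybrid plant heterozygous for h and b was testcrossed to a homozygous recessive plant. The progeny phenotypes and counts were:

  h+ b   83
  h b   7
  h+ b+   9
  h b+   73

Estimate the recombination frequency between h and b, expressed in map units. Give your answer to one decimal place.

The two most frequent classes, h+ b (83) and h b+ (73), are the parental types, so the F1 was h+ b / h b+.
The recombinant classes are h+ b+ and h b: 9 + 7 = 16.
Recombination frequency = 16/172 = 0.0930 ≈ 9.3%, i.e. 9.3 map units.

9.3 map units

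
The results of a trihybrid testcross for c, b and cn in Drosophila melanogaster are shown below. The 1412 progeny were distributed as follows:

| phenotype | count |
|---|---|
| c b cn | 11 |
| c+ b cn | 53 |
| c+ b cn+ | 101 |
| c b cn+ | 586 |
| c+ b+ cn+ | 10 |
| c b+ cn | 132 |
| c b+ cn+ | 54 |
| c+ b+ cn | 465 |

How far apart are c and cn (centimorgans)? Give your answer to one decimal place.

The two most frequent reciprocal classes, c b cn+ and c+ b+ cn, are the parental types, so the F1 was c b cn+ / c+ b+ cn.
The two rarest classes, c b cn and c+ b+ cn+, are the double crossovers. Comparing them with the parentals, only the cn allele has switched, so cn is the middle locus and the order is c – cn – b.
Crossovers in the c–cn interval produce the single-crossover classes c+ b cn+ and c b+ cn (101 + 132 = 233) plus the double crossovers (21).
RF(c–cn) = (233 + 21) / 1412 = 254/1412 = 0.1799 → 18.0 centimorgans.

18.0 centimorgans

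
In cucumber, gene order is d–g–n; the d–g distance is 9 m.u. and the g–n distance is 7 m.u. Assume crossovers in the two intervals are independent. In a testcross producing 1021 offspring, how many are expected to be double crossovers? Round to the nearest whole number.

Map distances give recombination frequencies of 0.090 and 0.070 for the two intervals.
With no interference, expected double-crossover frequency = 0.090 × 0.070 = 0.00630.
Expected number = 0.00630 × 1021 = 6.43 ≈ 6.

6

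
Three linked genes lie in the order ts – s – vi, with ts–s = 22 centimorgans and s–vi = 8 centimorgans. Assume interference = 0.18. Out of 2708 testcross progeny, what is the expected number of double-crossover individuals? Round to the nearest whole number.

39

Map distances give recombination frequencies of 0.220 and 0.080 for the two intervals.
With interference 0.18 (so coincidence = 0.82), expected double-crossover frequency = 0.220 × 0.080 × 0.82 = 0.01443.
Expected number = 0.01443 × 2708 = 39.08 ≈ 39.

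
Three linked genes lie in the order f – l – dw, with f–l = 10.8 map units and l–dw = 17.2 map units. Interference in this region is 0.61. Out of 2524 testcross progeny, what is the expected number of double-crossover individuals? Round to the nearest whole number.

Map distances give recombination frequencies of 0.108 and 0.172 for the two intervals.
With interference 0.61 (so coincidence = 0.39), expected double-crossover frequency = 0.108 × 0.172 × 0.39 = 0.00724.
Expected number = 0.00724 × 2524 = 18.29 ≈ 18.

18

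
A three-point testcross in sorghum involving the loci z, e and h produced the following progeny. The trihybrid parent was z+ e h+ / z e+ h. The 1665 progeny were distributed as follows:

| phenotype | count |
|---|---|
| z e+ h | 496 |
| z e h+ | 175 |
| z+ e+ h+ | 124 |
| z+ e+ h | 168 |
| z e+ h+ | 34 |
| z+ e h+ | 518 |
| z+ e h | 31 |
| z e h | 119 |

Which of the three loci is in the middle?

The two rarest classes, z+ e h and z e+ h+, are the double crossovers. Comparing them with the parentals, only the h allele has switched, so h is the middle locus and the order is e – h – z.

h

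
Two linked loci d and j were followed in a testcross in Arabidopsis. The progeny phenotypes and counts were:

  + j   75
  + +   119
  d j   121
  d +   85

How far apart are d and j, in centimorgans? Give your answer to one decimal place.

The two most frequent classes, + + (119) and d j (121), are the parental types, so the F1 was + + / d j.
The recombinant classes are + j and d +: 75 + 85 = 160.
Recombination frequency = 160/400 = 0.4000 ≈ 40.0%, i.e. 40.0 centimorgans.

40.0 centimorgans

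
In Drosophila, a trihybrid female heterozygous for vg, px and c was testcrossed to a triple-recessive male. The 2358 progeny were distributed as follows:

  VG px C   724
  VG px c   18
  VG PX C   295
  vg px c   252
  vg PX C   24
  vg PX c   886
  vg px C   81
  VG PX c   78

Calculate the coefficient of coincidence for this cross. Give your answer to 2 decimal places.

0.84

The two most frequent reciprocal classes, vg PX c and VG px C, are the parental types, so the F1 was vg PX c / VG px C.
The two rarest classes, vg PX C and VG px c, are the double crossovers. Comparing them with the parentals, only the c allele has switched, so c is the middle locus and the order is vg – c – px.
vg–c: (159 + 42)/2358 = 0.0852; c–px: (547 + 42)/2358 = 0.2498.
Expected DCO frequency = 0.0852 × 0.2498 ≈ 0.02128; observed = 42/2358 ≈ 0.01781.
Coefficient of coincidence = 0.01781/0.02128 ≈ 0.84.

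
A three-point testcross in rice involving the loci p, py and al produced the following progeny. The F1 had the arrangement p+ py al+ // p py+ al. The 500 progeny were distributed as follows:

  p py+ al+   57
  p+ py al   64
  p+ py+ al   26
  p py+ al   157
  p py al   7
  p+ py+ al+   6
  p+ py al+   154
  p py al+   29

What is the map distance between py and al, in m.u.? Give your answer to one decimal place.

26.8 m.u.

The two rarest classes, p+ py+ al+ and p py al, are the double crossovers. Comparing them with the parentals, only the py allele has switched, so py is the middle locus and the order is al – py – p.
Crossovers in the al–py interval produce the single-crossover classes p+ py al and p py+ al+ (64 + 57 = 121) plus the double crossovers (13).
RF(al–py) = (121 + 13) / 500 = 134/500 = 0.2680 → 26.8 m.u.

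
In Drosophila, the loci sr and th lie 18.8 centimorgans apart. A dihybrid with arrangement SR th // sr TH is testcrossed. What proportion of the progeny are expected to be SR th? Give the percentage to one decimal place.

40.6%

A map distance of 18.8 centimorgans corresponds to a recombination frequency of 0.188.
The F1 is SR th / sr TH, so SR th is a parental gamete class with expected frequency (1 − r)/2 = 0.812/2 = 0.4060.
That is 0.4060 = 40.6% of the progeny.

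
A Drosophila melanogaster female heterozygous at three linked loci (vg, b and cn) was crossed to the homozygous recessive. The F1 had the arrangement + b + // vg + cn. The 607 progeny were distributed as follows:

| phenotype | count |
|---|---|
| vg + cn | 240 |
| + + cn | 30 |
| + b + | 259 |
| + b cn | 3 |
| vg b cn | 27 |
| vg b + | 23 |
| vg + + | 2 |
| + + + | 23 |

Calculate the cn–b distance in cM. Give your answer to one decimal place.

The two rarest classes, + b cn and vg + +, are the double crossovers. Comparing them with the parentals, only the cn allele has switched, so cn is the middle locus and the order is vg – cn – b.
Crossovers in the cn–b interval produce the single-crossover classes + + + and vg b cn (23 + 27 = 50) plus the double crossovers (5).
RF(cn–b) = (50 + 5) / 607 = 55/607 = 0.0906 → 9.1 cM.

9.1 cM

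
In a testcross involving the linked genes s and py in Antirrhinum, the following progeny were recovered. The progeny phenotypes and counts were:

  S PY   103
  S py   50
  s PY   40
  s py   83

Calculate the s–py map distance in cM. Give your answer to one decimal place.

The two most frequent classes, S PY (103) and s py (83), are the parental types, so the F1 was S PY / s py.
The recombinant classes are S py and s PY: 50 + 40 = 90.
Recombination frequency = 90/276 = 0.3261 ≈ 32.6%, i.e. 32.6 cM.

32.6 cM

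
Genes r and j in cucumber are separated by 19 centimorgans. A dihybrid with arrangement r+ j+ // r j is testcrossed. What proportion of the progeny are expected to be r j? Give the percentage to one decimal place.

A map distance of 19 centimorgans corresponds to a recombination frequency of 0.190.
The F1 is r+ j+ / r j, so r j is a parental gamete class with expected frequency (1 − r)/2 = 0.810/2 = 0.4050.
That is 0.4050 = 40.5% of the progeny.

40.5%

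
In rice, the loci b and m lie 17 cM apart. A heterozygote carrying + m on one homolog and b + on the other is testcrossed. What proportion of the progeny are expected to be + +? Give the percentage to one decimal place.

8.5%

A map distance of 17 cM corresponds to a recombination frequency of 0.170.
The F1 is + m / b +, so + + is a recombinant gamete class with expected frequency r/2 = 0.170/2 = 0.0850.
That is 0.0850 = 8.5% of the progeny.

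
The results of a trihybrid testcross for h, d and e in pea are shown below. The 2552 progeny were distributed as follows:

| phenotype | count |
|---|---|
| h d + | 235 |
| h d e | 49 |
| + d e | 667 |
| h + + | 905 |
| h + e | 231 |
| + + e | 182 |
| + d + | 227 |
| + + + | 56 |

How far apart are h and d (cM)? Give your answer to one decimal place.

20.5 cM

The two most frequent reciprocal classes, h + + and + d e, are the parental types, so the F1 was h + + / + d e.
The two rarest classes, + + + and h d e, are the double crossovers. Comparing them with the parentals, only the h allele has switched, so h is the middle locus and the order is d – h – e.
Crossovers in the d–h interval produce the single-crossover classes h d + and + + e (235 + 182 = 417) plus the double crossovers (105).
RF(d–h) = (417 + 105) / 2552 = 522/2552 = 0.2045 → 20.5 cM.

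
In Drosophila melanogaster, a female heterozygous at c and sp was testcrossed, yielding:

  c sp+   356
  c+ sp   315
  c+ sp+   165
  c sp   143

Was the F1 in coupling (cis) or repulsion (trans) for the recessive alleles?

trans

The two most frequent classes are c+ sp (315) and c sp+ (356); these are the parental (non-recombinant) types.
So the F1 carried c+ sp on one chromosome and c sp+ on the other — the recessive alleles are on opposite chromosomes (trans / repulsion).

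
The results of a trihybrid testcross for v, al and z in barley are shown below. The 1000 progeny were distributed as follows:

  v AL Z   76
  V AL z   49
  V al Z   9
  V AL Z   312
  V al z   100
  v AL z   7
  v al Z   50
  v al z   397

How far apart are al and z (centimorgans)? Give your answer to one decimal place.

11.5 centimorgans

The two most frequent reciprocal classes, v al z and V AL Z, are the parental types, so the F1 was v al z / V AL Z.
The two rarest classes, v AL z and V al Z, are the double crossovers. Comparing them with the parentals, only the al allele has switched, so al is the middle locus and the order is v – al – z.
Crossovers in the al–z interval produce the single-crossover classes v al Z and V AL z (50 + 49 = 99) plus the double crossovers (16).
RF(al–z) = (99 + 16) / 1000 = 115/1000 = 0.1150 → 11.5 centimorgans.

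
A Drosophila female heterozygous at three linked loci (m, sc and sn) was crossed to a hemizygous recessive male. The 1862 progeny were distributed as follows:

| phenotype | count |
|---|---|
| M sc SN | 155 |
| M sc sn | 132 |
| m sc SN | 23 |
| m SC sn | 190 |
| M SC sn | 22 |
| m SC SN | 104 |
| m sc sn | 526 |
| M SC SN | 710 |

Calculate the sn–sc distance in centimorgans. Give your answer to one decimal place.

The two most frequent reciprocal classes, m sc sn and M SC SN, are the parental types, so the F1 was m sc sn / M SC SN.
The two rarest classes, m sc SN and M SC sn, are the double crossovers. Comparing them with the parentals, only the sn allele has switched, so sn is the middle locus and the order is sc – sn – m.
Crossovers in the sc–sn interval produce the single-crossover classes m SC sn and M sc SN (190 + 155 = 345) plus the double crossovers (45).
RF(sc–sn) = (345 + 45) / 1862 = 390/1862 = 0.2095 → 20.9 centimorgans.

20.9 centimorgans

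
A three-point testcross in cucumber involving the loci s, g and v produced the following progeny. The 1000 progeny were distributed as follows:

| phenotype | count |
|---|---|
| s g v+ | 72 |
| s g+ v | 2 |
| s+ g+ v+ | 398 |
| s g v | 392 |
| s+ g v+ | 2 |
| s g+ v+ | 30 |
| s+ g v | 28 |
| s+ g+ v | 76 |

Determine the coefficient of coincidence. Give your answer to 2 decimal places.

The two most frequent reciprocal classes, s g v and s+ g+ v+, are the parental types, so the F1 was s g v / s+ g+ v+.
The two rarest classes, s g+ v and s+ g v+, are the double crossovers. Comparing them with the parentals, only the g allele has switched, so g is the middle locus and the order is v – g – s.
v–g: (148 + 4)/1000 = 0.1520; g–s: (58 + 4)/1000 = 0.0620.
Expected DCO frequency = 0.1520 × 0.0620 ≈ 0.00942; observed = 4/1000 ≈ 0.00400.
Coefficient of coincidence = 0.00400/0.00942 ≈ 0.42.

0.42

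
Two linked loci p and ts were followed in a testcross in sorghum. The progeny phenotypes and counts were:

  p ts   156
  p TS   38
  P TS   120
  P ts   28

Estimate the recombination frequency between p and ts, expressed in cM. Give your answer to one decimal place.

The two most frequent classes, P TS (120) and p ts (156), are the parental types, so the F1 was P TS / p ts.
The recombinant classes are P ts and p TS: 28 + 38 = 66.
Recombination frequency = 66/342 = 0.1930 ≈ 19.3%, i.e. 19.3 cM.

19.3 cM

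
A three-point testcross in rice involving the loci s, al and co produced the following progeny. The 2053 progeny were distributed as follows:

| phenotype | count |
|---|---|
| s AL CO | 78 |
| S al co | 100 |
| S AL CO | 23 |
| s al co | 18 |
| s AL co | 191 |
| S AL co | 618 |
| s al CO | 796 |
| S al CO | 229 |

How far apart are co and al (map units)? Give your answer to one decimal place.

10.7 map units

The two most frequent reciprocal classes, S AL co and s al CO, are the parental types, so the F1 was S AL co / s al CO.
The two rarest classes, S AL CO and s al co, are the double crossovers. Comparing them with the parentals, only the co allele has switched, so co is the middle locus and the order is al – co – s.
Crossovers in the al–co interval produce the single-crossover classes S al co and s AL CO (100 + 78 = 178) plus the double crossovers (41).
RF(al–co) = (178 + 41) / 2053 = 219/2053 = 0.1067 → 10.7 map units.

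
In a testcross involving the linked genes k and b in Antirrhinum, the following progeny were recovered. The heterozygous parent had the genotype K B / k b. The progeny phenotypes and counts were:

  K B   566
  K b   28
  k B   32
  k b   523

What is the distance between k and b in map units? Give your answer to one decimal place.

5.2 map units

The recombinant classes are K b and k B: 28 + 32 = 60.
Recombination frequency = 60/1149 = 0.0522 ≈ 5.2%, i.e. 5.2 map units.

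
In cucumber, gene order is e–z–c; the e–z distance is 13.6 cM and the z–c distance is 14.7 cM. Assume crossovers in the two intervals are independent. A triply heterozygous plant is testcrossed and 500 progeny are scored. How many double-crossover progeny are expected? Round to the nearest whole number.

Map distances give recombination frequencies of 0.136 and 0.147 for the two intervals.
With no interference, expected double-crossover frequency = 0.136 × 0.147 = 0.01999.
Expected number = 0.01999 × 500 = 10.00 ≈ 10.

10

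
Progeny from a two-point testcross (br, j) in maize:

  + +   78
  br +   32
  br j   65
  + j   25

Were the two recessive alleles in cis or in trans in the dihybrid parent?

cis

The two most frequent classes are + + (78) and br j (65); these are the parental (non-recombinant) types.
So the F1 carried + + on one chromosome and br j on the other — the recessive alleles are on the same chromosome (cis / coupling).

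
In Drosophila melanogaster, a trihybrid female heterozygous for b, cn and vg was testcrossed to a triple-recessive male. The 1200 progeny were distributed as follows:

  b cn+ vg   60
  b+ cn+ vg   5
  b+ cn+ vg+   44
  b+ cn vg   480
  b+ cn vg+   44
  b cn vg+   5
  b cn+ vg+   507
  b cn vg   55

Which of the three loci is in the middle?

cn

The two most frequent reciprocal classes, b cn+ vg+ and b+ cn vg, are the parental types, so the F1 was b cn+ vg+ / b+ cn vg.
The two rarest classes, b cn vg+ and b+ cn+ vg, are the double crossovers. Comparing them with the parentals, only the cn allele has switched, so cn is the middle locus and the order is vg – cn – b.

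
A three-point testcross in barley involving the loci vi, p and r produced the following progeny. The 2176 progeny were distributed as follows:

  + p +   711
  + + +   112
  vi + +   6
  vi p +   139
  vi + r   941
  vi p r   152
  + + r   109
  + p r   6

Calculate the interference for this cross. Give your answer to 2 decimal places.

0.64

The two most frequent reciprocal classes, + p + and vi + r, are the parental types, so the F1 was + p + / vi + r.
The two rarest classes, + p r and vi + +, are the double crossovers. Comparing them with the parentals, only the r allele has switched, so r is the middle locus and the order is p – r – vi.
p–r: (264 + 12)/2176 = 0.1268; r–vi: (248 + 12)/2176 = 0.1195.
Expected DCO frequency = 0.1268 × 0.1195 ≈ 0.01515; observed = 12/2176 ≈ 0.00551.
Coefficient of coincidence = 0.00551/0.01515 ≈ 0.36; interference = 1 − 0.36 = 0.64.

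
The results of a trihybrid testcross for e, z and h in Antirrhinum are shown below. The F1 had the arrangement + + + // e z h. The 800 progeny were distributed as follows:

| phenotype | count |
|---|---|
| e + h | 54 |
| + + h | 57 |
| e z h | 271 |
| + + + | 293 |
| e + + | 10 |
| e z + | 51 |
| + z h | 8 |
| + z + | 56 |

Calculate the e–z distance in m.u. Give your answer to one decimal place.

The two rarest classes, e + + and + z h, are the double crossovers. Comparing them with the parentals, only the e allele has switched, so e is the middle locus and the order is h – e – z.
Crossovers in the e–z interval produce the single-crossover classes + z + and e + h (56 + 54 = 110) plus the double crossovers (18).
RF(e–z) = (110 + 18) / 800 = 128/800 = 0.1600 → 16.0 m.u.

16.0 m.u.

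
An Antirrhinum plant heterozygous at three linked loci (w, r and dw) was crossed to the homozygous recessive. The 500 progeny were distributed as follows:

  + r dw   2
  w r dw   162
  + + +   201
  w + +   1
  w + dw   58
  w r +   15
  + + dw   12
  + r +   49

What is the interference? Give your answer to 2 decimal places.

0.55

The two most frequent reciprocal classes, w r dw and + + +, are the parental types, so the F1 was w r dw / + + +.
The two rarest classes, + r dw and w + +, are the double crossovers. Comparing them with the parentals, only the w allele has switched, so w is the middle locus and the order is r – w – dw.
r–w: (107 + 3)/500 = 0.2200; w–dw: (27 + 3)/500 = 0.0600.
Expected DCO frequency = 0.2200 × 0.0600 ≈ 0.01320; observed = 3/500 ≈ 0.00600.
Coefficient of coincidence = 0.00600/0.01320 ≈ 0.45; interference = 1 − 0.45 = 0.55.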